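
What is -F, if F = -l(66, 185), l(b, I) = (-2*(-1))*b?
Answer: 132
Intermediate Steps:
l(b, I) = 2*b
F = -132 (F = -2*66 = -1*132 = -132)
-F = -1*(-132) = 132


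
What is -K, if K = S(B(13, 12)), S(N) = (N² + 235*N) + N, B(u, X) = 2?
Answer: -476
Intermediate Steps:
S(N) = N² + 236*N
K = 476 (K = 2*(236 + 2) = 2*238 = 476)
-K = -1*476 = -476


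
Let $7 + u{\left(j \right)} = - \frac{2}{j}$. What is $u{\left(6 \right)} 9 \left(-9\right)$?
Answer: $594$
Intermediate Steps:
$u{\left(j \right)} = -7 - \frac{2}{j}$
$u{\left(6 \right)} 9 \left(-9\right) = \left(-7 - \frac{2}{6}\right) 9 \left(-9\right) = \left(-7 - \frac{1}{3}\right) 9 \left(-9\right) = \left(- \frac{22}{3}\right) 9 \left(-9\right) = \left(-66\right) \left(-9\right) = 594$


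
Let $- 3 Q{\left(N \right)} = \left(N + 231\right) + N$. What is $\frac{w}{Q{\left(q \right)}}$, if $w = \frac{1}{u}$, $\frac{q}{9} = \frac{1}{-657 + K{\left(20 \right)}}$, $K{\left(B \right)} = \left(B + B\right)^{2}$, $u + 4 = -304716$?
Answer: $\frac{943}{22127852240} \approx 4.2616 \cdot 10^{-8}$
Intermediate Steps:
$u = -304720$ ($u = -4 - 304716 = -304720$)
$K{\left(B \right)} = 4 B^{2}$ ($K{\left(B \right)} = \left(2 B\right)^{2} = 4 B^{2}$)
$q = \frac{9}{943}$ ($q = \frac{9}{-657 + 4 \cdot 20^{2}} = \frac{9}{-657 + 4 \cdot 400} = \frac{9}{-657 + 1600} = \frac{9}{943} \approx 0.009544$)
$w = - \frac{1}{304720}$ ($w = \frac{1}{-304720} = - \frac{1}{304720} \approx -3.2817 \cdot 10^{-6}$)
$Q{\left(N \right)} = -77 - \frac{2 N}{3}$ ($Q{\left(N \right)} = - \frac{\left(N + 231\right) + N}{3} = - \frac{\left(231 + N\right) + N}{3} = - \frac{231 + 2 N}{3} = -77 - \frac{2 N}{3}$)
$\frac{w}{Q{\left(q \right)}} = - \frac{1}{304720 \left(-77 - \frac{6}{943}\right)} = - \frac{1}{304720 \left(- \frac{72617}{943}\right)} = \left(- \frac{1}{304720}\right) \left(- \frac{943}{72617}\right) = \frac{943}{22127852240}$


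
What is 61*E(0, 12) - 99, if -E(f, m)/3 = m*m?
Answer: -26451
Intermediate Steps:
E(f, m) = -3*m**2 (E(f, m) = -3*m*m = -3*m**2)
61*E(0, 12) - 99 = 61*(-3*12**2) - 99 = 61*(-3*144) - 99 = 61*(-432) - 99 = -26352 - 99 = -26451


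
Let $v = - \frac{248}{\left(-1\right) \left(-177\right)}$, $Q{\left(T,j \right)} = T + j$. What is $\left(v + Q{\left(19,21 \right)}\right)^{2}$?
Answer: $\frac{46676224}{31329} \approx 1489.9$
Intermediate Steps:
$v = - \frac{248}{177} \approx -1.4011$
$\left(v + Q{\left(19,21 \right)}\right)^{2} = \left(- \frac{248}{177} + \left(19 + 21\right)\right)^{2} = \left(- \frac{248}{177} + 40\right)^{2} = \left(\frac{6832}{177}\right)^{2} = \frac{46676224}{31329}$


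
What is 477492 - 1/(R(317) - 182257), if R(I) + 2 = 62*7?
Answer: 86819982901/181825 ≈ 4.7749e+5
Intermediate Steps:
R(I) = 432 (R(I) = -2 + 62*7 = -2 + 434 = 432)
477492 - 1/(R(317) - 182257) = 477492 - 1/(432 - 182257) = 477492 - 1/(-181825) = 477492 - 1*(-1/181825) = 477492 + 1/181825 = 86819982901/181825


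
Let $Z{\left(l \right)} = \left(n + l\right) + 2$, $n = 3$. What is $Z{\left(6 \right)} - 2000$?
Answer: $-1989$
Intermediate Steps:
$Z{\left(l \right)} = 5 + l$ ($Z{\left(l \right)} = \left(3 + l\right) + 2 = 5 + l$)
$Z{\left(6 \right)} - 2000 = \left(5 + 6\right) - 2000 = 11 - 2000 = -1989$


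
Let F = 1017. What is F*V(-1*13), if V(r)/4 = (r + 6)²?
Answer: 199332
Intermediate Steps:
V(r) = 4*(6 + r)² (V(r) = 4*(r + 6)² = 4*(6 + r)²)
F*V(-1*13) = 1017*(4*(6 - 1*13)²) = 1017*(4*(6 - 13)²) = 1017*(4*(-7)²) = 1017*(4*49) = 1017*196 = 199332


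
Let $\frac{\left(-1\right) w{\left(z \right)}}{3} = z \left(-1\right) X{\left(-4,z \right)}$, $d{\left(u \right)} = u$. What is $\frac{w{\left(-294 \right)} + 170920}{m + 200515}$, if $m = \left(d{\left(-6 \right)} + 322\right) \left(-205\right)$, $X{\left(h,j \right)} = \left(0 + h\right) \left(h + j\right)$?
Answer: $- \frac{880424}{135735} \approx -6.4863$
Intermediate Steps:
$X{\left(h,j \right)} = h \left(h + j\right)$
$w{\left(z \right)} = 3 z \left(16 - 4 z\right)$ ($w{\left(z \right)} = - 3 z \left(-1\right) \left(- 4 \left(-4 + z\right)\right) = - 3 - z \left(16 - 4 z\right) = - 3 \left(- z \left(16 - 4 z\right)\right) = 3 z \left(16 - 4 z\right)$)
$m = -64780$ ($m = \left(-6 + 322\right) \left(-205\right) = 316 \left(-205\right) = -64780$)
$\frac{w{\left(-294 \right)} + 170920}{m + 200515} = \frac{12 \left(-294\right) \left(4 - -294\right) + 170920}{-64780 + 200515} = \frac{12 \left(-294\right) \left(4 + 294\right) + 170920}{135735} = \left(12 \left(-294\right) 298 + 170920\right) \frac{1}{135735} = \left(-1051344 + 170920\right) \frac{1}{135735} = \left(-880424\right) \frac{1}{135735} = - \frac{880424}{135735}$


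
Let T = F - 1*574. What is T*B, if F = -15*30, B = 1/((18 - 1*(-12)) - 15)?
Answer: -1024/15 ≈ -68.267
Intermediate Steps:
B = 1/15 (B = 1/((18 + 12) - 15) = 1/(30 - 15) = 1/15 ≈ 0.066667)
F = -450
T = -1024 (T = -450 - 1*574 = -450 - 574 = -1024)
T*B = -1024*1/15 = -1024/15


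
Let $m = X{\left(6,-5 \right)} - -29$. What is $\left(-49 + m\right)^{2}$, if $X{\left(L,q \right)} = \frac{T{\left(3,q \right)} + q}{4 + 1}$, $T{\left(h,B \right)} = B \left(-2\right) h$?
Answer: $225$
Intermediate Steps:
$T{\left(h,B \right)} = - 2 B h$
$X{\left(L,q \right)} = - q$ ($X{\left(L,q \right)} = \frac{\left(-2\right) q 3 + q}{4 + 1} = \frac{- 6 q + q}{5} = - 5 q \frac{1}{5} = - q$)
$m = 34$ ($m = \left(-1\right) \left(-5\right) - -29 = 5 + 29 = 34$)
$\left(-49 + m\right)^{2} = \left(-49 + 34\right)^{2} = \left(-15\right)^{2} = 225$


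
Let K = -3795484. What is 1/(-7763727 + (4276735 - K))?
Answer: 1/308492 ≈ 3.2416e-6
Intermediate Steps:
1/(-7763727 + (4276735 - K)) = 1/(-7763727 + (4276735 - 1*(-3795484))) = 1/(-7763727 + (4276735 + 3795484)) = 1/(-7763727 + 8072219) = 1/308492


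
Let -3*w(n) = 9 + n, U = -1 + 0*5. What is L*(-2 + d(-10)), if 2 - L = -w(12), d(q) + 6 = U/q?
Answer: 79/2 ≈ 39.500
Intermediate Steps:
U = -1 (U = -1 + 0 = -1)
d(q) = -6 - 1/q
w(n) = -3 - n/3 (w(n) = -(9 + n)/3 = -3 - n/3)
L = -5 (L = 2 - (-1)*(-3 - ⅓*12) = 2 - (-1)*(-3 - 4) = 2 - (-1)*(-7) = 2 - 1*7 = 2 - 7 = -5)
L*(-2 + d(-10)) = -5*(-2 + (-6 - 1/(-10))) = -5*(-2 + (-6 - 1*(-⅒))) = -5*(-2 + (-6 + ⅒)) = -5*(-2 - 59/10) = -5*(-79/10) = 79/2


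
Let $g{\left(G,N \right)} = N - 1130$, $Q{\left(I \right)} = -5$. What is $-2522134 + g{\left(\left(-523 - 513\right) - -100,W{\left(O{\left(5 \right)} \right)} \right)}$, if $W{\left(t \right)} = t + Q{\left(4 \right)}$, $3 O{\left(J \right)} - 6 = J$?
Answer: $- \frac{7569796}{3} \approx -2.5233 \cdot 10^{6}$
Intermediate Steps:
$O{\left(J \right)} = 2 + \frac{J}{3}$
$W{\left(t \right)} = -5 + t$ ($W{\left(t \right)} = t - 5 = -5 + t$)
$g{\left(G,N \right)} = -1130 + N$
$-2522134 + g{\left(\left(-523 - 513\right) - -100,W{\left(O{\left(5 \right)} \right)} \right)} = -2522134 + \left(-1130 + \left(-5 + \left(2 + \frac{1}{3} \cdot 5\right)\right)\right) = -2522134 + \left(-1130 + \left(-5 + \left(2 + \frac{5}{3}\right)\right)\right) = -2522134 + \left(-1130 + \left(-5 + \frac{11}{3}\right)\right) = -2522134 - \frac{3394}{3} = - \frac{7569796}{3}$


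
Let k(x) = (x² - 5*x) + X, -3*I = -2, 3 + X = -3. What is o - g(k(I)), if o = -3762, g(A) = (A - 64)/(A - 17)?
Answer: -877202/233 ≈ -3764.8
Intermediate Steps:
X = -6 (X = -3 - 3 = -6)
I = ⅔ (I = -⅓*(-2) = ⅔ ≈ 0.66667)
k(x) = -6 + x² - 5*x (k(x) = (x² - 5*x) - 6 = -6 + x² - 5*x)
g(A) = (-64 + A)/(-17 + A)
o - g(k(I)) = -3762 - (-64 + (-6 + (⅔)² - 5*⅔))/(-17 + (-6 + (⅔)² - 5*⅔)) = -3762 - (-64 + (-6 + 4/9 - 10/3))/(-17 + (-6 + 4/9 - 10/3)) = -3762 - (-64 - 80/9)/(-17 - 80/9) = -3762 - (-656)/((-233/9)*9) = -3762 - (-9)*(-656)/(233*9) = -3762 - 1*656/233 = -3762 - 656/233 = -877202/233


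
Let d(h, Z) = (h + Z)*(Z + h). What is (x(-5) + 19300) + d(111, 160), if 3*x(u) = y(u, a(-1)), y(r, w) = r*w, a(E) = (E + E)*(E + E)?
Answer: 278203/3 ≈ 92734.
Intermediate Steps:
a(E) = 4*E² (a(E) = (2*E)*(2*E) = 4*E²)
d(h, Z) = (Z + h)² (d(h, Z) = (Z + h)*(Z + h) = (Z + h)²)
x(u) = 4*u/3 (x(u) = (u*(4*(-1)²))/3 = (u*(4*1))/3 = (u*4)/3 = (4*u)/3 = 4*u/3)
(x(-5) + 19300) + d(111, 160) = ((4/3)*(-5) + 19300) + (160 + 111)² = (-20/3 + 19300) + 271² = 57880/3 + 73441 = 278203/3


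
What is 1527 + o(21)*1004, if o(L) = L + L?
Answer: 43695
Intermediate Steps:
o(L) = 2*L
1527 + o(21)*1004 = 1527 + (2*21)*1004 = 1527 + 42*1004 = 1527 + 42168 = 43695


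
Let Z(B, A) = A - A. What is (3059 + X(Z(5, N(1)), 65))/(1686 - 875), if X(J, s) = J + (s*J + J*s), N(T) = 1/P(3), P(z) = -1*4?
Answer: 3059/811 ≈ 3.7719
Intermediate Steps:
P(z) = -4
N(T) = -¼ (N(T) = 1/(-4) = -¼)
Z(B, A) = 0
X(J, s) = J + 2*J*s (X(J, s) = J + (J*s + J*s) = J + 2*J*s)
(3059 + X(Z(5, N(1)), 65))/(1686 - 875) = (3059 + 0*(1 + 2*65))/(1686 - 875) = (3059 + 0*(1 + 130))/811 = (3059 + 0*131)*(1/811) = (3059 + 0)*(1/811) = 3059*(1/811) = 3059/811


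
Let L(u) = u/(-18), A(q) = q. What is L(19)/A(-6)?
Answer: 19/108 ≈ 0.17593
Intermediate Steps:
L(u) = -u/18 (L(u) = u*(-1/18) = -u/18)
L(19)/A(-6) = -1/18*19/(-6) = -19/18*(-⅙) = 19/108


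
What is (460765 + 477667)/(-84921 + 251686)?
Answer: 938432/166765 ≈ 5.6273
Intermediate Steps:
(460765 + 477667)/(-84921 + 251686) = 938432/166765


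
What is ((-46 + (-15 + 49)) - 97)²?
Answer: 11881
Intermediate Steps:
((-46 + (-15 + 49)) - 97)² = ((-46 + 34) - 97)² = (-12 - 97)² = (-109)² = 11881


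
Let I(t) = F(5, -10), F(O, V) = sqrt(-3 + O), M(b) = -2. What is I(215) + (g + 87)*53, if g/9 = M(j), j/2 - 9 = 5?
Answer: 3657 + sqrt(2) ≈ 3658.4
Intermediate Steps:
j = 28 (j = 18 + 2*5 = 18 + 10 = 28)
g = -18 (g = 9*(-2) = -18)
I(t) = sqrt(2) (I(t) = sqrt(-3 + 5) = sqrt(2))
I(215) + (g + 87)*53 = sqrt(2) + (-18 + 87)*53 = sqrt(2) + 69*53 = sqrt(2) + 3657 = 3657 + sqrt(2)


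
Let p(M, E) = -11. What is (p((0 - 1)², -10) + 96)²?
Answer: 7225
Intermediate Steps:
(p((0 - 1)², -10) + 96)² = (-11 + 96)² = 85² = 7225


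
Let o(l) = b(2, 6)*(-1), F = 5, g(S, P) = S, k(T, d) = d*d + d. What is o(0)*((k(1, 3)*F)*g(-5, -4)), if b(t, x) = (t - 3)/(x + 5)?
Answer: -300/11 ≈ -27.273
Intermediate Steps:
b(t, x) = (-3 + t)/(5 + x)
k(T, d) = d + d**2 (k(T, d) = d**2 + d = d + d**2)
o(l) = 1/11 (o(l) = ((-3 + 2)/(5 + 6))*(-1) = (-1/11)*(-1) = ((1/11)*(-1))*(-1) = -1/11*(-1) = 1/11)
o(0)*((k(1, 3)*F)*g(-5, -4)) = (((3*(1 + 3))*5)*(-5))/11 = (((3*4)*5)*(-5))/11 = ((12*5)*(-5))/11 = (60*(-5))/11 = (1/11)*(-300) = -300/11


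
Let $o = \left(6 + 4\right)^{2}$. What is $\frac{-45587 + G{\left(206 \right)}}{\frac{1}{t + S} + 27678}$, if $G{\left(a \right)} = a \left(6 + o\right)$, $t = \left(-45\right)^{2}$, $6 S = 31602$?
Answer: $- \frac{13322484}{15525229} \approx -0.85812$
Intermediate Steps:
$S = 5267$ ($S = \frac{1}{6} \cdot 31602 = 5267$)
$o = 100$ ($o = 10^{2} = 100$)
$t = 2025$
$G{\left(a \right)} = 106 a$ ($G{\left(a \right)} = a \left(6 + 100\right) = a 106 = 106 a$)
$\frac{-45587 + G{\left(206 \right)}}{\frac{1}{t + S} + 27678} = \frac{-45587 + 106 \cdot 206}{\frac{1}{2025 + 5267} + 27678} = \frac{-45587 + 21836}{\frac{1}{7292} + 27678} = - \frac{23751}{\frac{1}{7292} + 27678} = - \frac{23751}{\frac{201827977}{7292}} = \left(-23751\right) \frac{7292}{201827977} = - \frac{13322484}{15525229}$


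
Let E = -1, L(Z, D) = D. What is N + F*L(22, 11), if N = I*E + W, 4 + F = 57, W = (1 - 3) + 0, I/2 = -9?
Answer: 599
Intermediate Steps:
I = -18 (I = 2*(-9) = -18)
W = -2 (W = -2 + 0 = -2)
F = 53 (F = -4 + 57 = 53)
N = 16 (N = -18*(-1) - 2 = 18 - 2 = 16)
N + F*L(22, 11) = 16 + 53*11 = 16 + 583 = 599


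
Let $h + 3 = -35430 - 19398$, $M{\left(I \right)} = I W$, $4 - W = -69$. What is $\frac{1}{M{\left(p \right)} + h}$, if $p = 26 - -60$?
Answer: $- \frac{1}{48553} \approx -2.0596 \cdot 10^{-5}$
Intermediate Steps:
$p = 86$ ($p = 26 + 60 = 86$)
$W = 73$ ($W = 4 - -69 = 4 + 69 = 73$)
$M{\left(I \right)} = 73 I$ ($M{\left(I \right)} = I 73 = 73 I$)
$h = -54831$ ($h = -3 - 54828 = -54831$)
$\frac{1}{M{\left(p \right)} + h} = \frac{1}{73 \cdot 86 - 54831} = \frac{1}{6278 - 54831} = \frac{1}{-48553} = - \frac{1}{48553}$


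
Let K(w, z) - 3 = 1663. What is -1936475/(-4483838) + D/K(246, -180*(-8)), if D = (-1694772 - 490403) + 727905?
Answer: -3265468217455/3735037054 ≈ -874.28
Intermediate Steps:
K(w, z) = 1666 (K(w, z) = 3 + 1663 = 1666)
D = -1457270 (D = -2185175 + 727905 = -1457270)
-1936475/(-4483838) + D/K(246, -180*(-8)) = -1936475/(-4483838) - 1457270/1666 = -1936475*(-1/4483838) - 1457270*1/1666 = 1936475/4483838 - 728635/833 = -3265468217455/3735037054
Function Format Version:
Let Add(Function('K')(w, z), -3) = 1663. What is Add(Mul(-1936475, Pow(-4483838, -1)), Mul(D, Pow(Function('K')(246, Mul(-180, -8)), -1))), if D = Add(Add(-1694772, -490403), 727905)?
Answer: Rational(-3265468217455, 3735037054) ≈ -874.28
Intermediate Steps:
Function('K')(w, z) = 1666 (Function('K')(w, z) = Add(3, 1663) = 1666)
D = -1457270 (D = Add(-2185175, 727905) = -1457270)
Add(Mul(-1936475, Pow(-4483838, -1)), Mul(D, Pow(Function('K')(246, Mul(-180, -8)), -1))) = Add(Mul(-1936475, Pow(-4483838, -1)), Mul(-1457270, Pow(1666, -1))) = Add(Mul(-1936475, Rational(-1, 4483838)), Mul(-1457270, Rational(1, 1666))) = Add(Rational(1936475, 4483838), Rational(-728635, 833)) = Rational(-3265468217455, 3735037054)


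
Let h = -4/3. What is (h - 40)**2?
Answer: 15376/9 ≈ 1708.4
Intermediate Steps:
h = -4/3 ≈ -1.3333
(h - 40)**2 = (-4/3 - 40)**2 = (-124/3)**2 = 15376/9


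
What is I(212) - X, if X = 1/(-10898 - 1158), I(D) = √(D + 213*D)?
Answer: 1/12056 + 2*√11342 ≈ 213.00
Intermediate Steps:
I(D) = √214*√D (I(D) = √(214*D) = √214*√D)
X = -1/12056 (X = 1/(-12056) = -1/12056 ≈ -8.2946e-5)
I(212) - X = √214*√212 - 1*(-1/12056) = √214*(2*√53) + 1/12056 = 2*√11342 + 1/12056 = 1/12056 + 2*√11342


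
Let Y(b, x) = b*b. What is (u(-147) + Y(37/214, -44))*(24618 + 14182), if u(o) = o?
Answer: -65287237100/11449 ≈ -5.7024e+6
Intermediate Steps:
Y(b, x) = b²
(u(-147) + Y(37/214, -44))*(24618 + 14182) = (-147 + (37/214)²)*(24618 + 14182) = (-147 + (37*(1/214))²)*38800 = (-147 + (37/214)²)*38800 = (-147 + 1369/45796)*38800 = -6730643/45796*38800 = -65287237100/11449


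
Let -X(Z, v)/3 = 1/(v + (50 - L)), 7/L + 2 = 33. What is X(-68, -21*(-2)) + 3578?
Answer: 10179317/2845 ≈ 3578.0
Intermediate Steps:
L = 7/31 (L = 7/(-2 + 33) = 7/31 ≈ 0.22581)
X(Z, v) = -3/(1543/31 + v) (X(Z, v) = -3/(v + (50 - 1*7/31)) = -3/(v + (50 - 7/31)) = -3/(v + 1543/31) = -3/(1543/31 + v))
X(-68, -21*(-2)) + 3578 = -93/(1543 + 31*(-21*(-2))) + 3578 = -93/(1543 + 31*42) + 3578 = -93/(1543 + 1302) + 3578 = -93/2845 + 3578 = 10179317/2845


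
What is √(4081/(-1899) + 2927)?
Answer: 2*√292988903/633 ≈ 54.082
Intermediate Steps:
√(4081/(-1899) + 2927) = √(4081*(-1/1899) + 2927) = √(-4081/1899 + 2927) = √(5554292/1899) = 2*√292988903/633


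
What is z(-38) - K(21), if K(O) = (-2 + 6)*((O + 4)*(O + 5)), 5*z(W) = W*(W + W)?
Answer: -10112/5 ≈ -2022.4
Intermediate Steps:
z(W) = 2*W²/5 (z(W) = (W*(W + W))/5 = (W*(2*W))/5 = (2*W²)/5 = 2*W²/5)
K(O) = 4*(4 + O)*(5 + O) (K(O) = 4*((4 + O)*(5 + O)) = 4*(4 + O)*(5 + O))
z(-38) - K(21) = (⅖)*(-38)² - (80 + 4*21² + 36*21) = (⅖)*1444 - (80 + 4*441 + 756) = 2888/5 - (80 + 1764 + 756) = 2888/5 - 1*2600 = 2888/5 - 2600 = -10112/5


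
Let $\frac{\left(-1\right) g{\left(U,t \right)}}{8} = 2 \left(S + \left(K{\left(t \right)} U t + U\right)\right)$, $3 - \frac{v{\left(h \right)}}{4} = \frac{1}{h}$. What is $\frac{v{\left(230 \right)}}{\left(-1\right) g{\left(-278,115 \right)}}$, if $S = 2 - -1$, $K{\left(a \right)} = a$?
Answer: $- \frac{689}{3382679000} \approx -2.0368 \cdot 10^{-7}$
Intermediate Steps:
$v{\left(h \right)} = 12 - \frac{4}{h}$
$S = 3$ ($S = 2 + 1 = 3$)
$g{\left(U,t \right)} = -48 - 16 U - 16 U t^{2}$ ($g{\left(U,t \right)} = - 8 \cdot 2 \left(3 + \left(t U t + U\right)\right) = - 8 \cdot 2 \left(3 + \left(U t t + U\right)\right) = - 8 \cdot 2 \left(3 + \left(U t^{2} + U\right)\right) = - 8 \cdot 2 \left(3 + \left(U + U t^{2}\right)\right) = - 8 \cdot 2 \left(3 + U + U t^{2}\right) = - 8 \left(6 + 2 U + 2 U t^{2}\right) = -48 - 16 U - 16 U t^{2}$)
$\frac{v{\left(230 \right)}}{\left(-1\right) g{\left(-278,115 \right)}} = \frac{12 - \frac{4}{230}}{\left(-1\right) \left(-48 - -4448 - - 4448 \cdot 115^{2}\right)} = \frac{12 - \frac{2}{115}}{\left(-1\right) \left(-48 + 4448 - \left(-4448\right) 13225\right)} = \frac{12 - \frac{2}{115}}{\left(-1\right) \left(-48 + 4448 + 58824800\right)} = \frac{1378}{115 \left(\left(-1\right) 58829200\right)} = \frac{1378}{115 \left(-58829200\right)} = \frac{1378}{115} \left(- \frac{1}{58829200}\right) = - \frac{689}{3382679000}$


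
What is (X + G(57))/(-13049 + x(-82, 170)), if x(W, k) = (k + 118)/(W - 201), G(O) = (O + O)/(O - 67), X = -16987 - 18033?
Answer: 49569431/18465775 ≈ 2.6844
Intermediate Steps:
X = -35020
G(O) = 2*O/(-67 + O) (G(O) = (2*O)/(-67 + O) = 2*O/(-67 + O))
x(W, k) = (118 + k)/(-201 + W)
(X + G(57))/(-13049 + x(-82, 170)) = (-35020 + 2*57/(-67 + 57))/(-13049 + (118 + 170)/(-201 - 82)) = (-35020 + 2*57/(-10))/(-13049 + 288/(-283)) = (-35020 + 2*57*(-1/10))/(-13049 - 1/283*288) = (-35020 - 57/5)/(-13049 - 288/283) = -175157/(5*(-3693155/283)) = -175157/5*(-283/3693155) = 49569431/18465775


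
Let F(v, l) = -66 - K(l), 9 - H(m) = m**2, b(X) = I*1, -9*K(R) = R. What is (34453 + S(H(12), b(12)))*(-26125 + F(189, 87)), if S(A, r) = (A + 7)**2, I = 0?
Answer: -3992941328/3 ≈ -1.3310e+9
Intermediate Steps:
K(R) = -R/9
b(X) = 0 (b(X) = 0*1 = 0)
H(m) = 9 - m**2
S(A, r) = (7 + A)**2
F(v, l) = -66 + l/9 (F(v, l) = -66 - (-1)*l/9 = -66 + l/9)
(34453 + S(H(12), b(12)))*(-26125 + F(189, 87)) = (34453 + (7 + (9 - 1*12**2))**2)*(-26125 + (-66 + (1/9)*87)) = (34453 + (7 + (9 - 1*144))**2)*(-26125 + (-66 + 29/3)) = (34453 + (7 + (9 - 144))**2)*(-26125 - 169/3) = (34453 + (7 - 135)**2)*(-78544/3) = (34453 + (-128)**2)*(-78544/3) = (34453 + 16384)*(-78544/3) = 50837*(-78544/3) = -3992941328/3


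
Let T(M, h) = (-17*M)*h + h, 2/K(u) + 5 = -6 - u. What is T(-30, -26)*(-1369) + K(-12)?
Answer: 18188536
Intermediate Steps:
K(u) = 2/(-11 - u) (K(u) = 2/(-5 + (-6 - u)) = 2/(-11 - u))
T(M, h) = h - 17*M*h (T(M, h) = -17*M*h + h = h - 17*M*h)
T(-30, -26)*(-1369) + K(-12) = -26*(1 - 17*(-30))*(-1369) - 2/(11 - 12) = -26*(1 + 510)*(-1369) - 2/(-1) = -26*511*(-1369) - 2*(-1) = -13286*(-1369) + 2 = 18188534 + 2 = 18188536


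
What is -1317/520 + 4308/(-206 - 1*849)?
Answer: -725919/109720 ≈ -6.6161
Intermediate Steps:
-1317/520 + 4308/(-206 - 1*849) = -1317*1/520 + 4308/(-206 - 849) = -1317/520 + 4308/(-1055) = -1317/520 + 4308*(-1/1055) = -1317/520 - 4308/1055 = -725919/109720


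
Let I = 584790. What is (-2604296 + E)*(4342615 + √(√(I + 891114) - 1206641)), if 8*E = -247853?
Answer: -91551969147915/8 - 21082221*I*√(1206641 - 8*√23061)/8 ≈ -1.1444e+13 - 2.8933e+9*I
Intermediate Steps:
E = -247853/8 (E = (⅛)*(-247853) = -247853/8 ≈ -30982.)
(-2604296 + E)*(4342615 + √(√(I + 891114) - 1206641)) = (-2604296 - 247853/8)*(4342615 + √(√(584790 + 891114) - 1206641)) = -21082221*(4342615 + √(√1475904 - 1206641))/8 = -21082221*(4342615 + √(8*√23061 - 1206641))/8 = -21082221*(4342615 + √(-1206641 + 8*√23061))/8 = -91551969147915/8 - 21082221*√(-1206641 + 8*√23061)/8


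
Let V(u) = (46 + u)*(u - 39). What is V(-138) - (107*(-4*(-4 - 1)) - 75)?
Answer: 14219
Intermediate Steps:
V(u) = (-39 + u)*(46 + u) (V(u) = (46 + u)*(-39 + u) = (-39 + u)*(46 + u))
V(-138) - (107*(-4*(-4 - 1)) - 75) = (-1794 + (-138)² + 7*(-138)) - (107*(-4*(-4 - 1)) - 75) = (-1794 + 19044 - 966) - (107*(-4*(-5)) - 75) = 16284 - (107*20 - 75) = 16284 - (2140 - 75) = 16284 - 1*2065 = 16284 - 2065 = 14219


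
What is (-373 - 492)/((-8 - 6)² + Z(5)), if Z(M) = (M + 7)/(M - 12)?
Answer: -1211/272 ≈ -4.4522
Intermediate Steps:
Z(M) = (7 + M)/(-12 + M)
(-373 - 492)/((-8 - 6)² + Z(5)) = (-373 - 492)/((-8 - 6)² + (7 + 5)/(-12 + 5)) = -865/((-14)² + 12/(-7)) = -865/(196 - ⅐*12) = -865/(196 - 12/7) = -865/1360/7 = -865*7/1360 = -1211/272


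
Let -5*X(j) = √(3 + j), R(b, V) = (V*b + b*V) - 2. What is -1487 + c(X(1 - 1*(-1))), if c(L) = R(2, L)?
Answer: -1489 - 4*√5/5 ≈ -1490.8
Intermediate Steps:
R(b, V) = -2 + 2*V*b (R(b, V) = (V*b + V*b) - 2 = 2*V*b - 2 = -2 + 2*V*b)
X(j) = -√(3 + j)/5
c(L) = -2 + 4*L (c(L) = -2 + 2*L*2 = -2 + 4*L)
-1487 + c(X(1 - 1*(-1))) = -1487 + (-2 + 4*(-√(3 + (1 - 1*(-1)))/5)) = -1487 + (-2 + 4*(-√(3 + (1 + 1))/5)) = -1487 + (-2 + 4*(-√(3 + 2)/5)) = -1487 + (-2 + 4*(-√5/5)) = -1487 + (-2 - 4*√5/5) = -1489 - 4*√5/5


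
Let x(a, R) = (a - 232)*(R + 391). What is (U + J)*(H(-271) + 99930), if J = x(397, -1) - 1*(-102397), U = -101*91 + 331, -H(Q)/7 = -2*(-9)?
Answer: 15757754148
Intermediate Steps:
H(Q) = -126 (H(Q) = -(-14)*(-9) = -7*18 = -126)
U = -8860 (U = -9191 + 331 = -8860)
x(a, R) = (-232 + a)*(391 + R)
J = 166747 (J = (-90712 - 232*(-1) + 391*397 - 1*397) - 1*(-102397) = (-90712 + 232 + 155227 - 397) + 102397 = 64350 + 102397 = 166747)
(U + J)*(H(-271) + 99930) = (-8860 + 166747)*(-126 + 99930) = 157887*99804 = 15757754148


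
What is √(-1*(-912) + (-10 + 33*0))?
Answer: √902 ≈ 30.033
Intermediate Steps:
√(-1*(-912) + (-10 + 33*0)) = √(912 + (-10 + 0)) = √(912 - 10) = √902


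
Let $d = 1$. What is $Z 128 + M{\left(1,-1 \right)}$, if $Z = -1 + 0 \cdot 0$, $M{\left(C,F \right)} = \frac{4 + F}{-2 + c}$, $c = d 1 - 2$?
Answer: $-129$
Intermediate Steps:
$c = -1$ ($c = 1 \cdot 1 - 2 = 1 - 2 = -1$)
$M{\left(C,F \right)} = - \frac{4}{3} - \frac{F}{3}$ ($M{\left(C,F \right)} = \frac{4 + F}{-2 - 1} = \frac{4 + F}{-3} = \left(4 + F\right) \left(- \frac{1}{3}\right) = - \frac{4}{3} - \frac{F}{3}$)
$Z = -1$ ($Z = -1 + 0 = -1$)
$Z 128 + M{\left(1,-1 \right)} = \left(-1\right) 128 - 1 = -128 + \left(- \frac{4}{3} + \frac{1}{3}\right) = -128 - 1 = -129$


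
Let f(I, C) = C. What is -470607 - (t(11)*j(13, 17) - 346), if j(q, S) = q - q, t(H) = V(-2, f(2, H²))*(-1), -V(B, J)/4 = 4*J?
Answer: -470261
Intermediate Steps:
V(B, J) = -16*J
t(H) = 16*H² (t(H) = -16*H²*(-1) = 16*H²)
j(q, S) = 0
-470607 - (t(11)*j(13, 17) - 346) = -470607 - ((16*11²)*0 - 346) = -470607 - ((16*121)*0 - 346) = -470607 - (1936*0 - 346) = -470607 - (0 - 346) = -470607 - 1*(-346) = -470607 + 346 = -470261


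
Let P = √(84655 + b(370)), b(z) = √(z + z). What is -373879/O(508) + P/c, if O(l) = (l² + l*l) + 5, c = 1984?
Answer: -373879/516133 + √(84655 + 2*√185)/1984 ≈ -0.57771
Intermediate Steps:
O(l) = 5 + 2*l² (O(l) = (l² + l²) + 5 = 2*l² + 5 = 5 + 2*l²)
b(z) = √2*√z (b(z) = √(2*z) = √2*√z)
P = √(84655 + 2*√185) (P = √(84655 + √2*√370) = √(84655 + 2*√185) ≈ 291.00)
-373879/O(508) + P/c = -373879/(5 + 2*508²) + √(84655 + 2*√185)/1984 = -373879/(5 + 2*258064) + √(84655 + 2*√185)*(1/1984) = -373879/(5 + 516128) + √(84655 + 2*√185)/1984 = -373879/516133 + √(84655 + 2*√185)/1984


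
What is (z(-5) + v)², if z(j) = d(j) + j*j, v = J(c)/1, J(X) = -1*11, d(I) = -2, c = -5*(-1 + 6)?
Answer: 144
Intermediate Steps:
c = -25 (c = -5*5 = -25)
J(X) = -11
v = -11 (v = -11/1 = -11*1 = -11)
z(j) = -2 + j² (z(j) = -2 + j*j = -2 + j²)
(z(-5) + v)² = ((-2 + (-5)²) - 11)² = ((-2 + 25) - 11)² = (23 - 11)² = 12² = 144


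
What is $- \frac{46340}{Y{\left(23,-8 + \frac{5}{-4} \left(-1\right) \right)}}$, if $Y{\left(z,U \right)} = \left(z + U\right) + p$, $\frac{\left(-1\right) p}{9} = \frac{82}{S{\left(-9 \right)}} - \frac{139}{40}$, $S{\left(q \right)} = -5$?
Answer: $- \frac{52960}{223} \approx -237.49$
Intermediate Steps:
$p = \frac{1431}{8}$ ($p = - 9 \left(\frac{82}{-5} - \frac{139}{40}\right) = - 9 \left(82 \left(- \frac{1}{5}\right) - \frac{139}{40}\right) = - 9 \left(- \frac{82}{5} - \frac{139}{40}\right) = \left(-9\right) \left(- \frac{159}{8}\right) = \frac{1431}{8} \approx 178.88$)
$Y{\left(z,U \right)} = \frac{1431}{8} + U + z$ ($Y{\left(z,U \right)} = \left(z + U\right) + \frac{1431}{8} = \left(U + z\right) + \frac{1431}{8} = \frac{1431}{8} + U + z$)
$- \frac{46340}{Y{\left(23,-8 + \frac{5}{-4} \left(-1\right) \right)}} = - \frac{46340}{\frac{1431}{8} - \left(8 - \frac{5}{-4} \left(-1\right)\right) + 23} = - \frac{46340}{\frac{1431}{8} - \left(8 - 5 \left(- \frac{1}{4}\right) \left(-1\right)\right) + 23} = - \frac{46340}{\frac{1431}{8} - \frac{27}{4} + 23} = - \frac{46340}{\frac{1561}{8}} = \left(-46340\right) \frac{8}{1561} = - \frac{52960}{223}$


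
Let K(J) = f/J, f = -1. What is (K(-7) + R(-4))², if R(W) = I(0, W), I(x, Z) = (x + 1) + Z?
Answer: 400/49 ≈ 8.1633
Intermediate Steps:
I(x, Z) = 1 + Z + x (I(x, Z) = (1 + x) + Z = 1 + Z + x)
K(J) = -1/J
R(W) = 1 + W (R(W) = 1 + W + 0 = 1 + W)
(K(-7) + R(-4))² = (-1/(-7) + (1 - 4))² = (-1*(-⅐) - 3)² = (⅐ - 3)² = (-20/7)² = 400/49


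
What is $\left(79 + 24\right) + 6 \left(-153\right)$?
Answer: $-815$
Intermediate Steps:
$\left(79 + 24\right) + 6 \left(-153\right) = 103 - 918 = -815$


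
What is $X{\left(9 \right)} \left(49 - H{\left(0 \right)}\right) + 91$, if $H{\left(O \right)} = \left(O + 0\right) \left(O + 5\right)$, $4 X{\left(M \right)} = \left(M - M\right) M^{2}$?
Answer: $91$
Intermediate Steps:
$X{\left(M \right)} = 0$ ($X{\left(M \right)} = \frac{\left(M - M\right) M^{2}}{4} = \frac{0 M^{2}}{4} = \frac{1}{4} \cdot 0 = 0$)
$H{\left(O \right)} = O \left(5 + O\right)$
$X{\left(9 \right)} \left(49 - H{\left(0 \right)}\right) + 91 = 0 \left(49 - 0 \left(5 + 0\right)\right) + 91 = 0 \left(49 - 0 \cdot 5\right) + 91 = 0 \left(49 - 0\right) + 91 = 0 \left(49 + 0\right) + 91 = 0 \cdot 49 + 91 = 0 + 91 = 91$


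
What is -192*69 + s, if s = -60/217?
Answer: -2874876/217 ≈ -13248.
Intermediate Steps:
s = -60/217 (s = -60*1/217 = -60/217 ≈ -0.27650)
-192*69 + s = -192*69 - 60/217 = -13248 - 60/217 = -2874876/217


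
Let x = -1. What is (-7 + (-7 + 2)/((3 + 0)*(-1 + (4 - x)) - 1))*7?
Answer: -574/11 ≈ -52.182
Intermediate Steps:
(-7 + (-7 + 2)/((3 + 0)*(-1 + (4 - x)) - 1))*7 = (-7 + (-7 + 2)/((3 + 0)*(-1 + (4 - 1*(-1))) - 1))*7 = (-7 - 5/(3*(-1 + (4 + 1)) - 1))*7 = (-7 - 5/(3*(-1 + 5) - 1))*7 = (-7 - 5/(3*4 - 1))*7 = (-7 - 5/(12 - 1))*7 = (-7 - 5/11)*7 = -82/11*7 = -574/11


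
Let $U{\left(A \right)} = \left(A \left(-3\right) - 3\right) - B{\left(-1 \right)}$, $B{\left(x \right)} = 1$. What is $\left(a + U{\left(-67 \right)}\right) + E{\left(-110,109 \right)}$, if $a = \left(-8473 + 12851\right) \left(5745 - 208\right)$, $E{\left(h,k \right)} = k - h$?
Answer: $24241402$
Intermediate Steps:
$a = 24240986$ ($a = 4378 \left(5745 - 208\right) = 4378 \cdot 5537 = 24240986$)
$U{\left(A \right)} = -4 - 3 A$ ($U{\left(A \right)} = \left(A \left(-3\right) - 3\right) - 1 = \left(- 3 A - 3\right) - 1 = \left(-3 - 3 A\right) - 1 = -4 - 3 A$)
$\left(a + U{\left(-67 \right)}\right) + E{\left(-110,109 \right)} = \left(24240986 - -197\right) + \left(109 - -110\right) = \left(24240986 + \left(-4 + 201\right)\right) + \left(109 + 110\right) = \left(24240986 + 197\right) + 219 = 24241183 + 219 = 24241402$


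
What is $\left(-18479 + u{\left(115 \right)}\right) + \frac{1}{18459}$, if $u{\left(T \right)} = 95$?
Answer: $- \frac{339350255}{18459} \approx -18384.0$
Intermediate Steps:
$\left(-18479 + u{\left(115 \right)}\right) + \frac{1}{18459} = \left(-18479 + 95\right) + \frac{1}{18459} = -18384 + \frac{1}{18459} = - \frac{339350255}{18459}$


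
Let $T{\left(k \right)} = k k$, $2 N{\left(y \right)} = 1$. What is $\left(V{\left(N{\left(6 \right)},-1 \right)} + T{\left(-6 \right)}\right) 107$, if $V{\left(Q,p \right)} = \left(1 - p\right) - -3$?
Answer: $4387$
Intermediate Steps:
$N{\left(y \right)} = \frac{1}{2}$ ($N{\left(y \right)} = \frac{1}{2} \cdot 1 = \frac{1}{2}$)
$T{\left(k \right)} = k^{2}$
$V{\left(Q,p \right)} = 4 - p$ ($V{\left(Q,p \right)} = \left(1 - p\right) + 3 = 4 - p$)
$\left(V{\left(N{\left(6 \right)},-1 \right)} + T{\left(-6 \right)}\right) 107 = \left(\left(4 - -1\right) + \left(-6\right)^{2}\right) 107 = \left(\left(4 + 1\right) + 36\right) 107 = \left(5 + 36\right) 107 = 41 \cdot 107 = 4387$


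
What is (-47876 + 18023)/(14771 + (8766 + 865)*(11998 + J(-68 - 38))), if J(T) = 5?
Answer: -29853/115615664 ≈ -0.00025821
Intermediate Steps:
(-47876 + 18023)/(14771 + (8766 + 865)*(11998 + J(-68 - 38))) = (-47876 + 18023)/(14771 + (8766 + 865)*(11998 + 5)) = -29853/(14771 + 9631*12003) = -29853/(14771 + 115600893) = -29853/115615664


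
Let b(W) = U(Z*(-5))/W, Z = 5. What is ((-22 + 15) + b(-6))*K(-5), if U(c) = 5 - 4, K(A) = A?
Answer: 215/6 ≈ 35.833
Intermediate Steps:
U(c) = 1
b(W) = 1/W
((-22 + 15) + b(-6))*K(-5) = ((-22 + 15) + 1/(-6))*(-5) = (-7 - ⅙)*(-5) = -43/6*(-5) = 215/6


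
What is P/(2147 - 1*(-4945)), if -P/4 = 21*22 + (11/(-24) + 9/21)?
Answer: -77611/297864 ≈ -0.26056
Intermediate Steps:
P = -77611/42 (P = -4*(21*22 + (11/(-24) + 9/21)) = -4*(462 + (11*(-1/24) + 9*(1/21))) = -4*(462 + (-11/24 + 3/7)) = -4*(462 - 5/168) = -4*77611/168 = -77611/42 ≈ -1847.9)
P/(2147 - 1*(-4945)) = -77611/(42*(2147 - 1*(-4945))) = -77611/(42*(2147 + 4945)) = -77611/42/7092 = -77611/42*1/7092 = -77611/297864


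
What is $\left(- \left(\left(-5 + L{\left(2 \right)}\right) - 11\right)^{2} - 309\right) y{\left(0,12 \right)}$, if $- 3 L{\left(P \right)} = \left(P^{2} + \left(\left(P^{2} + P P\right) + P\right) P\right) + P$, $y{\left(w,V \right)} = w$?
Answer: $0$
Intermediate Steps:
$L{\left(P \right)} = - \frac{P}{3} - \frac{P^{2}}{3} - \frac{P \left(P + 2 P^{2}\right)}{3}$ ($L{\left(P \right)} = - \frac{\left(P^{2} + \left(\left(P^{2} + P P\right) + P\right) P\right) + P}{3} = - \frac{\left(P^{2} + \left(\left(P^{2} + P^{2}\right) + P\right) P\right) + P}{3} = - \frac{\left(P^{2} + \left(2 P^{2} + P\right) P\right) + P}{3} = - \frac{\left(P^{2} + \left(P + 2 P^{2}\right) P\right) + P}{3} = - \frac{\left(P^{2} + P \left(P + 2 P^{2}\right)\right) + P}{3} = - \frac{P + P^{2} + P \left(P + 2 P^{2}\right)}{3} = - \frac{P}{3} - \frac{P^{2}}{3} - \frac{P \left(P + 2 P^{2}\right)}{3}$)
$\left(- \left(\left(-5 + L{\left(2 \right)}\right) - 11\right)^{2} - 309\right) y{\left(0,12 \right)} = \left(- \left(\left(-5 - \frac{2 \left(1 + 2 \cdot 2 + 2 \cdot 2^{2}\right)}{3}\right) - 11\right)^{2} - 309\right) 0 = \left(- \left(\left(-5 - \frac{2 \left(1 + 4 + 2 \cdot 4\right)}{3}\right) - 11\right)^{2} - 309\right) 0 = \left(- \left(\left(-5 - \frac{2 \left(1 + 4 + 8\right)}{3}\right) - 11\right)^{2} - 309\right) 0 = \left(- \left(\left(-5 - \frac{2}{3} \cdot 13\right) - 11\right)^{2} - 309\right) 0 = \left(- \left(\left(-5 - \frac{26}{3}\right) - 11\right)^{2} - 309\right) 0 = \left(- \left(- \frac{41}{3} - 11\right)^{2} - 309\right) 0 = \left(- \left(- \frac{74}{3}\right)^{2} - 309\right) 0 = \left(\left(-1\right) \frac{5476}{9} - 309\right) 0 = \left(- \frac{5476}{9} - 309\right) 0 = \left(- \frac{8257}{9}\right) 0 = 0$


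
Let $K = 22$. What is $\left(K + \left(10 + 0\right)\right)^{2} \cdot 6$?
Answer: $6144$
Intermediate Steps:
$\left(K + \left(10 + 0\right)\right)^{2} \cdot 6 = \left(22 + \left(10 + 0\right)\right)^{2} \cdot 6 = \left(22 + 10\right)^{2} \cdot 6 = 32^{2} \cdot 6 = 1024 \cdot 6 = 6144$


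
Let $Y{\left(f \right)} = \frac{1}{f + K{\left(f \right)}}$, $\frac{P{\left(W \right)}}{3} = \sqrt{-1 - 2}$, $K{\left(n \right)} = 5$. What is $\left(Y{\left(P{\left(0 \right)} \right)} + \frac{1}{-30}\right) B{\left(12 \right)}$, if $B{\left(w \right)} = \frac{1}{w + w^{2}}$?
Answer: $\frac{49}{121680} - \frac{i \sqrt{3}}{2704} \approx 0.0004027 - 0.00064055 i$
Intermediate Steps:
$P{\left(W \right)} = 3 i \sqrt{3}$ ($P{\left(W \right)} = 3 \sqrt{-1 - 2} = 3 \sqrt{-3} = 3 i \sqrt{3}$)
$Y{\left(f \right)} = \frac{1}{5 + f}$ ($Y{\left(f \right)} = \frac{1}{f + 5} = \frac{1}{5 + f}$)
$\left(Y{\left(P{\left(0 \right)} \right)} + \frac{1}{-30}\right) B{\left(12 \right)} = \left(\frac{1}{5 + 3 i \sqrt{3}} + \frac{1}{-30}\right) \frac{1}{12 \left(1 + 12\right)} = \left(\frac{1}{5 + 3 i \sqrt{3}} - \frac{1}{30}\right) \frac{1}{12 \cdot 13} = \left(- \frac{1}{30} + \frac{1}{5 + 3 i \sqrt{3}}\right) \frac{1}{12} \cdot \frac{1}{13} = \left(- \frac{1}{30} + \frac{1}{5 + 3 i \sqrt{3}}\right) \frac{1}{156} = - \frac{1}{4680} + \frac{1}{156 \left(5 + 3 i \sqrt{3}\right)}$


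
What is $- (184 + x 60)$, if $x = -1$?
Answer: $-124$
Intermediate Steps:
$- (184 + x 60) = - (184 - 60) = \left(-1\right) 124 = -124$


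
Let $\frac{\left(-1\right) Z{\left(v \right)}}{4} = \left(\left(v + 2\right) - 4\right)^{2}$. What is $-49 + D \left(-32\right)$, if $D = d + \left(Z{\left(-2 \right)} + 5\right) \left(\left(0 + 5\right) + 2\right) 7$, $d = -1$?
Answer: $92495$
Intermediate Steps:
$Z{\left(v \right)} = - 4 \left(-2 + v\right)^{2}$ ($Z{\left(v \right)} = - 4 \left(\left(v + 2\right) - 4\right)^{2} = - 4 \left(\left(2 + v\right) - 4\right)^{2} = - 4 \left(-2 + v\right)^{2}$)
$D = -2892$ ($D = -1 + \left(- 4 \left(-2 - 2\right)^{2} + 5\right) \left(\left(0 + 5\right) + 2\right) 7 = -1 + \left(- 4 \left(-4\right)^{2} + 5\right) \left(5 + 2\right) 7 = -1 + \left(\left(-4\right) 16 + 5\right) 7 \cdot 7 = -1 + \left(-64 + 5\right) 7 \cdot 7 = -1 + \left(-59\right) 7 \cdot 7 = -1 - 2891 = -2892$)
$-49 + D \left(-32\right) = -49 - -92544 = -49 + 92544 = 92495$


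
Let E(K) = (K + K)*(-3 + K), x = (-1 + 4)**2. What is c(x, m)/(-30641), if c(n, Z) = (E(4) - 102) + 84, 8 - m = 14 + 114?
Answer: 10/30641 ≈ 0.00032636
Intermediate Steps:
m = -120 (m = 8 - (14 + 114) = 8 - 1*128 = 8 - 128 = -120)
x = 9 (x = 3**2 = 9)
E(K) = 2*K*(-3 + K) (E(K) = (2*K)*(-3 + K) = 2*K*(-3 + K))
c(n, Z) = -10 (c(n, Z) = (2*4*(-3 + 4) - 102) + 84 = (2*4*1 - 102) + 84 = (8 - 102) + 84 = -94 + 84 = -10)
c(x, m)/(-30641) = -10/(-30641) = -10*(-1/30641) = 10/30641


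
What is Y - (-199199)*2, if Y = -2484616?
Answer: -2086218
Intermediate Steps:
Y - (-199199)*2 = -2484616 - (-199199)*2 = -2484616 - 1*(-398398) = -2484616 + 398398 = -2086218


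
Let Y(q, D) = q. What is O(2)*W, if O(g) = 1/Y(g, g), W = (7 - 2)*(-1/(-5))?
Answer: 1/2 ≈ 0.50000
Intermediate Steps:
W = 1 (W = 5*(-1*(-1/5)) = 5*(1/5) = 1)
O(g) = 1/g
O(2)*W = 1/2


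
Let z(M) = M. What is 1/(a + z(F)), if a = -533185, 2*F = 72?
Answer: -1/533149 ≈ -1.8756e-6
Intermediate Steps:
F = 36 (F = (1/2)*72 = 36)
1/(a + z(F)) = 1/(-533185 + 36) = 1/(-533149) = -1/533149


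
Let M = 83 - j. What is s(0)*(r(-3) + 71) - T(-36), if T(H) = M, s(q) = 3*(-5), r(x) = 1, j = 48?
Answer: -1115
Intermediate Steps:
s(q) = -15
M = 35 (M = 83 - 1*48 = 83 - 48 = 35)
T(H) = 35
s(0)*(r(-3) + 71) - T(-36) = -15*(1 + 71) - 1*35 = -15*72 - 35 = -1080 - 35 = -1115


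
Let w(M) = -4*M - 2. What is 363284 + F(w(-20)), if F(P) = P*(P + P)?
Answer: 375452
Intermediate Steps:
w(M) = -2 - 4*M
F(P) = 2*P² (F(P) = P*(2*P) = 2*P²)
363284 + F(w(-20)) = 363284 + 2*(-2 - 4*(-20))² = 363284 + 2*(-2 + 80)² = 363284 + 2*78² = 363284 + 2*6084 = 363284 + 12168 = 375452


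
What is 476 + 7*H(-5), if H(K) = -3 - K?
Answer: 490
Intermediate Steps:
476 + 7*H(-5) = 476 + 7*(-3 - 1*(-5)) = 476 + 7*(-3 + 5) = 476 + 7*2 = 476 + 14 = 490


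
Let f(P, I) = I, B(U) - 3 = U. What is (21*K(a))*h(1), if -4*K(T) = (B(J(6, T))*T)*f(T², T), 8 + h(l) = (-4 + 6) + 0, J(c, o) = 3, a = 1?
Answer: 189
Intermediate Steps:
B(U) = 3 + U
h(l) = -6 (h(l) = -8 + ((-4 + 6) + 0) = -8 + (2 + 0) = -8 + 2 = -6)
K(T) = -3*T²/2 (K(T) = -(3 + 3)*T*T/4 = -6*T*T/4 = -3*T²/2)
(21*K(a))*h(1) = (21*(-3/2*1²))*(-6) = (21*(-3/2*1))*(-6) = (21*(-3/2))*(-6) = -63/2*(-6) = 189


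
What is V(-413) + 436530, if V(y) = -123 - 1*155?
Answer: 436252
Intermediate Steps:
V(y) = -278 (V(y) = -123 - 155 = -278)
V(-413) + 436530 = -278 + 436530 = 436252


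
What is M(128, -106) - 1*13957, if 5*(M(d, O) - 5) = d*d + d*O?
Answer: -66944/5 ≈ -13389.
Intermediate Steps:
M(d, O) = 5 + d²/5 + O*d/5 (M(d, O) = 5 + (d*d + d*O)/5 = 5 + (d² + O*d)/5 = 5 + (d²/5 + O*d/5) = 5 + d²/5 + O*d/5)
M(128, -106) - 1*13957 = (5 + (⅕)*128² + (⅕)*(-106)*128) - 1*13957 = (5 + (⅕)*16384 - 13568/5) - 13957 = (5 + 16384/5 - 13568/5) - 13957 = 2841/5 - 13957 = -66944/5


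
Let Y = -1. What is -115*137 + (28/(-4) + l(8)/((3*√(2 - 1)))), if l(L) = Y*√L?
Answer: -15762 - 2*√2/3 ≈ -15763.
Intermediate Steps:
l(L) = -√L
-115*137 + (28/(-4) + l(8)/((3*√(2 - 1)))) = -115*137 + (28/(-4) + (-√8)/((3*√(2 - 1)))) = -15755 + (28*(-¼) + (-2*√2)/((3*√1))) = -15755 + (-7 + (-2*√2)/((3*1))) = -15755 + (-7 - 2*√2/3) = -15762 - 2*√2/3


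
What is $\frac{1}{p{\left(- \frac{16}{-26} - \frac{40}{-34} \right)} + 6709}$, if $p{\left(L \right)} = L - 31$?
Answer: $\frac{221}{1476234} \approx 0.00014971$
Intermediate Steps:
$p{\left(L \right)} = -31 + L$
$\frac{1}{p{\left(- \frac{16}{-26} - \frac{40}{-34} \right)} + 6709} = \frac{1}{\left(-31 - \left(- \frac{20}{17} - \frac{8}{13}\right)\right) + 6709} = \frac{1}{\left(-31 - - \frac{396}{221}\right) + 6709} = \frac{1}{\left(-31 + \left(\frac{8}{13} + \frac{20}{17}\right)\right) + 6709} = \frac{1}{\left(-31 + \frac{396}{221}\right) + 6709} = \frac{1}{- \frac{6455}{221} + 6709} = \frac{1}{\frac{1476234}{221}} = \frac{221}{1476234}$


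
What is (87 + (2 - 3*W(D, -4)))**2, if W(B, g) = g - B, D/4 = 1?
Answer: 12769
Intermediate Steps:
D = 4 (D = 4*1 = 4)
(87 + (2 - 3*W(D, -4)))**2 = (87 + (2 - 3*(-4 - 1*4)))**2 = (87 + (2 - 3*(-4 - 4)))**2 = (87 + (2 - 3*(-8)))**2 = (87 + (2 + 24))**2 = (87 + 26)**2 = 113**2 = 12769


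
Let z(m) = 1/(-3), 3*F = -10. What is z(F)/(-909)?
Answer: 1/2727 ≈ 0.00036670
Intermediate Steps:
F = -10/3 (F = (1/3)*(-10) = -10/3 ≈ -3.3333)
z(m) = -1/3
z(F)/(-909) = -1/3/(-909) = -1/3*(-1/909) = 1/2727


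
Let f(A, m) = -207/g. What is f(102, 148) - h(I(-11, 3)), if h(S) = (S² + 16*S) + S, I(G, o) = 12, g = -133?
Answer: -46077/133 ≈ -346.44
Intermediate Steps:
f(A, m) = 207/133 (f(A, m) = -207/(-133) = -207*(-1/133) = 207/133)
h(S) = S² + 17*S
f(102, 148) - h(I(-11, 3)) = 207/133 - 12*(17 + 12) = 207/133 - 12*29 = 207/133 - 1*348 = 207/133 - 348 = -46077/133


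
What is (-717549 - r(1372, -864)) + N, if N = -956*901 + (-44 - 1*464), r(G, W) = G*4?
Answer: -1584901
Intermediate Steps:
r(G, W) = 4*G
N = -861864 (N = -861356 + (-44 - 464) = -861356 - 508 = -861864)
(-717549 - r(1372, -864)) + N = (-717549 - 4*1372) - 861864 = (-717549 - 1*5488) - 861864 = (-717549 - 5488) - 861864 = -723037 - 861864 = -1584901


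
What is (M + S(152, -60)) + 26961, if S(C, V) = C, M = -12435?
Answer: 14678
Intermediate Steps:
(M + S(152, -60)) + 26961 = (-12435 + 152) + 26961 = -12283 + 26961 = 14678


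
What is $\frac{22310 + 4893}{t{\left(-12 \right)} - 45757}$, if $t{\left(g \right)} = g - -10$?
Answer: $- \frac{27203}{45759} \approx -0.59448$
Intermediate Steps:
$t{\left(g \right)} = 10 + g$ ($t{\left(g \right)} = g + 10 = 10 + g$)
$\frac{22310 + 4893}{t{\left(-12 \right)} - 45757} = \frac{22310 + 4893}{\left(10 - 12\right) - 45757} = \frac{27203}{-2 - 45757} = \frac{27203}{-45759} = 27203 \left(- \frac{1}{45759}\right) = - \frac{27203}{45759}$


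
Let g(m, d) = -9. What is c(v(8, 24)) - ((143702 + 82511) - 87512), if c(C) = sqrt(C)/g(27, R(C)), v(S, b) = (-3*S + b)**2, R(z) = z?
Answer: -138701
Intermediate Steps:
v(S, b) = (b - 3*S)**2
c(C) = -sqrt(C)/9 (c(C) = sqrt(C)/(-9) = -sqrt(C)/9)
c(v(8, 24)) - ((143702 + 82511) - 87512) = -sqrt((-1*24 + 3*8)**2)/9 - ((143702 + 82511) - 87512) = -sqrt((-24 + 24)**2)/9 - (226213 - 87512) = -sqrt(0**2)/9 - 1*138701 = -sqrt(0)/9 - 138701 = -1/9*0 - 138701 = 0 - 138701 = -138701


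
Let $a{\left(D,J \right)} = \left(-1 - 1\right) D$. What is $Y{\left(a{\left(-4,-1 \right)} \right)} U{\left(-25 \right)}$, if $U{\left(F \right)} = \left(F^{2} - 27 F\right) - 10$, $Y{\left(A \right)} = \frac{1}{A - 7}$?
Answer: $1290$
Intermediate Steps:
$a{\left(D,J \right)} = - 2 D$
$Y{\left(A \right)} = \frac{1}{-7 + A}$
$U{\left(F \right)} = -10 + F^{2} - 27 F$
$Y{\left(a{\left(-4,-1 \right)} \right)} U{\left(-25 \right)} = \frac{-10 + \left(-25\right)^{2} - -675}{-7 - -8} = \frac{-10 + 625 + 675}{-7 + 8} = 1^{-1} \cdot 1290 = 1 \cdot 1290 = 1290$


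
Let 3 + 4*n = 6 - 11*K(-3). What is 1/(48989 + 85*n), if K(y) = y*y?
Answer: 1/46949 ≈ 2.1300e-5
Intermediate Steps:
K(y) = y²
n = -24 (n = -¾ + (6 - 11*(-3)²)/4 = -¾ + (6 - 11*9)/4 = -¾ + (6 - 99)/4 = -¾ + (¼)*(-93) = -¾ - 93/4 = -24)
1/(48989 + 85*n) = 1/(48989 + 85*(-24)) = 1/(48989 - 2040) = 1/46949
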